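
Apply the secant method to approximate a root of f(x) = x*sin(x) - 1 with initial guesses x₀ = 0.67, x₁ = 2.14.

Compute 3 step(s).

f(x) = x*sin(x) - 1
x₀ = 0.67, x₁ = 2.14

Secant formula: x_{n+1} = x_n - f(x_n)(x_n - x_{n-1})/(f(x_n) - f(x_{n-1}))

Iteration 1:
  f(0.670000) = -0.583939
  f(2.140000) = 0.802587
  x_2 = 2.140000 - 0.802587×(2.140000 - 0.670000)/(0.802587 - (-0.583939))
       = 1.289094
Iteration 2:
  f(2.140000) = 0.802587
  f(1.289094) = 0.238283
  x_3 = 1.289094 - 0.238283×(1.289094 - 2.140000)/(0.238283 - 0.802587)
       = 0.929791
Iteration 3:
  f(1.289094) = 0.238283
  f(0.929791) = -0.254777
  x_4 = 0.929791 - (-0.254777)×(0.929791 - 1.289094)/(-0.254777 - 0.238283)
       = 1.115453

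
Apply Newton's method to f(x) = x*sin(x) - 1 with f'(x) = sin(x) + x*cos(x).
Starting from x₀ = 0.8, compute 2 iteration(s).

f(x) = x*sin(x) - 1
f'(x) = sin(x) + x*cos(x)
x₀ = 0.8

Newton-Raphson formula: x_{n+1} = x_n - f(x_n)/f'(x_n)

Iteration 1:
  f(0.800000) = -0.426115
  f'(0.800000) = 1.274721
  x_1 = 0.800000 - (-0.426115)/1.274721 = 1.134281
Iteration 2:
  f(1.134281) = 0.027920
  f'(1.134281) = 1.385786
  x_2 = 1.134281 - 0.027920/1.385786 = 1.114134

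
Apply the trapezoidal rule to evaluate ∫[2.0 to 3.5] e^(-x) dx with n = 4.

f(x) = e^(-x)
a = 2.0, b = 3.5, n = 4
h = (b - a)/n = 0.375000

Trapezoidal rule: (h/2)[f(x₀) + 2f(x₁) + 2f(x₂) + ... + f(xₙ)]

x_0 = 2.0000, f(x_0) = 0.135335, coefficient = 1
x_1 = 2.3750, f(x_1) = 0.093014, coefficient = 2
x_2 = 2.7500, f(x_2) = 0.063928, coefficient = 2
x_3 = 3.1250, f(x_3) = 0.043937, coefficient = 2
x_4 = 3.5000, f(x_4) = 0.030197, coefficient = 1

I ≈ (0.375000/2) × 0.567291 = 0.106367
Exact value: 0.105138
Error: 0.001229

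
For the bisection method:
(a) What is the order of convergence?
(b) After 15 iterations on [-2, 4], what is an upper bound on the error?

(a) Bisection has linear (order 1) convergence; the error is halved each step.

(b) Error bound = (b-a)/2^n = (4 - (-2))/2^{15}
    = 6/2^{15}

(a) 1 (linear); (b) error ≤ 1.83e-04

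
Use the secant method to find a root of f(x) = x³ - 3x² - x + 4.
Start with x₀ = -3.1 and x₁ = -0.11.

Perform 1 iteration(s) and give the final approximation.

f(x) = x³ - 3x² - x + 4
x₀ = -3.1, x₁ = -0.11

Secant formula: x_{n+1} = x_n - f(x_n)(x_n - x_{n-1})/(f(x_n) - f(x_{n-1}))

Iteration 1:
  f(-3.100000) = -51.521000
  f(-0.110000) = 4.072369
  x_2 = -0.110000 - 4.072369×(-0.110000 - (-3.100000))/(4.072369 - (-51.521000))
       = -0.329026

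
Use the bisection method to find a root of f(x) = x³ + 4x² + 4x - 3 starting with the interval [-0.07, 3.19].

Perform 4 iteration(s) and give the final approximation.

f(x) = x³ + 4x² + 4x - 3
Initial interval: [-0.07, 3.19]

Iteration 1:
  c_1 = (-0.070000 + 3.190000)/2 = 1.560000
  f(c_1) = f(1.560000) = 16.770816
  f(a) × f(c) < 0, new interval: [-0.070000, 1.560000]
Iteration 2:
  c_2 = (-0.070000 + 1.560000)/2 = 0.745000
  f(c_2) = f(0.745000) = 2.613594
  f(a) × f(c) < 0, new interval: [-0.070000, 0.745000]
Iteration 3:
  c_3 = (-0.070000 + 0.745000)/2 = 0.337500
  f(c_3) = f(0.337500) = -1.155932
  f(a) × f(c) ≥ 0, new interval: [0.337500, 0.745000]
Iteration 4:
  c_4 = (0.337500 + 0.745000)/2 = 0.541250
  f(c_4) = f(0.541250) = 0.495366
  f(a) × f(c) < 0, new interval: [0.337500, 0.541250]

After 4 iteration(s), the approximation is c_4 = 0.541250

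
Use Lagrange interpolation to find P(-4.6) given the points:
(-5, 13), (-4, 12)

Lagrange interpolation formula:
P(x) = Σ yᵢ × Lᵢ(x)
where Lᵢ(x) = Π_{j≠i} (x - xⱼ)/(xᵢ - xⱼ)

L_0(-4.6) = (-4.6 - (-4))/(-5 - (-4)) = 0.600000
L_1(-4.6) = (-4.6 - (-5))/(-4 - (-5)) = 0.400000

P(-4.6) = 13×L_0(-4.6) + 12×L_1(-4.6)
P(-4.6) = 12.600000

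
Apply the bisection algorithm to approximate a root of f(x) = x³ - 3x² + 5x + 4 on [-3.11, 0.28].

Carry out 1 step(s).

f(x) = x³ - 3x² + 5x + 4
Initial interval: [-3.11, 0.28]

Iteration 1:
  c_1 = (-3.110000 + 0.280000)/2 = -1.415000
  f(c_1) = f(-1.415000) = -11.914823
  f(a) × f(c) ≥ 0, new interval: [-1.415000, 0.280000]

After 1 iteration(s), the approximation is c_1 = -1.415000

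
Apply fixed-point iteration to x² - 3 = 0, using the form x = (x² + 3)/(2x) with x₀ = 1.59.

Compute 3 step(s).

Equation: x² - 3 = 0
Fixed-point form: x = (x² + 3)/(2x)
x₀ = 1.59

x_1 = g(1.590000) = 1.738396
x_2 = g(1.738396) = 1.732062
x_3 = g(1.732062) = 1.732051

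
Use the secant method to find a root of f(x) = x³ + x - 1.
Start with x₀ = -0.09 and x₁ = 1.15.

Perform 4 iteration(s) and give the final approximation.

f(x) = x³ + x - 1
x₀ = -0.09, x₁ = 1.15

Secant formula: x_{n+1} = x_n - f(x_n)(x_n - x_{n-1})/(f(x_n) - f(x_{n-1}))

Iteration 1:
  f(-0.090000) = -1.090729
  f(1.150000) = 1.670875
  x_2 = 1.150000 - 1.670875×(1.150000 - (-0.090000))/(1.670875 - (-1.090729))
       = 0.399753
Iteration 2:
  f(1.150000) = 1.670875
  f(0.399753) = -0.536365
  x_3 = 0.399753 - (-0.536365)×(0.399753 - 1.150000)/(-0.536365 - 1.670875)
       = 0.582065
Iteration 3:
  f(0.399753) = -0.536365
  f(0.582065) = -0.220731
  x_4 = 0.582065 - (-0.220731)×(0.582065 - 0.399753)/(-0.220731 - (-0.536365))
       = 0.709561
Iteration 4:
  f(0.582065) = -0.220731
  f(0.709561) = 0.066808
  x_5 = 0.709561 - 0.066808×(0.709561 - 0.582065)/(0.066808 - (-0.220731))
       = 0.679938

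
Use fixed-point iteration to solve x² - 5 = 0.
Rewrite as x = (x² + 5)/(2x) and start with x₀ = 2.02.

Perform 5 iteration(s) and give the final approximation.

Equation: x² - 5 = 0
Fixed-point form: x = (x² + 5)/(2x)
x₀ = 2.02

x_1 = g(2.020000) = 2.247624
x_2 = g(2.247624) = 2.236098
x_3 = g(2.236098) = 2.236068
x_4 = g(2.236068) = 2.236068
x_5 = g(2.236068) = 2.236068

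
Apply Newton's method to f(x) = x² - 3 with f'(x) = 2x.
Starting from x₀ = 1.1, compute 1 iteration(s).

f(x) = x² - 3
f'(x) = 2x
x₀ = 1.1

Newton-Raphson formula: x_{n+1} = x_n - f(x_n)/f'(x_n)

Iteration 1:
  f(1.100000) = -1.790000
  f'(1.100000) = 2.200000
  x_1 = 1.100000 - (-1.790000)/2.200000 = 1.913636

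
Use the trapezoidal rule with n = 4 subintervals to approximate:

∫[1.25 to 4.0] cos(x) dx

f(x) = cos(x)
a = 1.25, b = 4.0, n = 4
h = (b - a)/n = 0.687500

Trapezoidal rule: (h/2)[f(x₀) + 2f(x₁) + 2f(x₂) + ... + f(xₙ)]

x_0 = 1.2500, f(x_0) = 0.315322, coefficient = 1
x_1 = 1.9375, f(x_1) = -0.358540, coefficient = 2
x_2 = 2.6250, f(x_2) = -0.869507, coefficient = 2
x_3 = 3.3125, f(x_3) = -0.985431, coefficient = 2
x_4 = 4.0000, f(x_4) = -0.653644, coefficient = 1

I ≈ (0.687500/2) × -4.765278 = -1.638064
Exact value: -1.705787
Error: 0.067723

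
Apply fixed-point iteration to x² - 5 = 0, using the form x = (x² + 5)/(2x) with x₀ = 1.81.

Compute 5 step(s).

Equation: x² - 5 = 0
Fixed-point form: x = (x² + 5)/(2x)
x₀ = 1.81

x_1 = g(1.810000) = 2.286215
x_2 = g(2.286215) = 2.236618
x_3 = g(2.236618) = 2.236068
x_4 = g(2.236068) = 2.236068
x_5 = g(2.236068) = 2.236068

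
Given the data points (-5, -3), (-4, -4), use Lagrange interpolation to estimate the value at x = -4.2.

Lagrange interpolation formula:
P(x) = Σ yᵢ × Lᵢ(x)
where Lᵢ(x) = Π_{j≠i} (x - xⱼ)/(xᵢ - xⱼ)

L_0(-4.2) = (-4.2 - (-4))/(-5 - (-4)) = 0.200000
L_1(-4.2) = (-4.2 - (-5))/(-4 - (-5)) = 0.800000

P(-4.2) = (-3)×L_0(-4.2) + (-4)×L_1(-4.2)
P(-4.2) = -3.800000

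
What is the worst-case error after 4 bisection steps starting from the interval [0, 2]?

Bisection error bound: |error| ≤ (b-a)/2^n
|error| ≤ (2 - 0)/2^4 = 2/2^4
|error| ≤ 0.1250000000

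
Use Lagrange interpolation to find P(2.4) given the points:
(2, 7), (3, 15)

Lagrange interpolation formula:
P(x) = Σ yᵢ × Lᵢ(x)
where Lᵢ(x) = Π_{j≠i} (x - xⱼ)/(xᵢ - xⱼ)

L_0(2.4) = (2.4 - 3)/(2 - 3) = 0.600000
L_1(2.4) = (2.4 - 2)/(3 - 2) = 0.400000

P(2.4) = 7×L_0(2.4) + 15×L_1(2.4)
P(2.4) = 10.200000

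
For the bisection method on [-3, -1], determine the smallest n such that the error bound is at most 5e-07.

We need (b-a)/2^n ≤ 5e-07
(-1 - (-3))/2^n ≤ 5e-07
2/2^n ≤ 5e-07
2^n ≥ 4000000
n ≥ log₂(4000000) = 21.93
n ≥ 22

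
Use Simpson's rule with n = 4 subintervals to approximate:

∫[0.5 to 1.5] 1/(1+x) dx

f(x) = 1/(1+x)
a = 0.5, b = 1.5, n = 4
h = (b - a)/n = 0.250000

Simpson's rule: (h/3)[f(x₀) + 4f(x₁) + 2f(x₂) + ... + f(xₙ)]

x_0 = 0.5000, f(x_0) = 0.666667, coefficient = 1
x_1 = 0.7500, f(x_1) = 0.571429, coefficient = 4
x_2 = 1.0000, f(x_2) = 0.500000, coefficient = 2
x_3 = 1.2500, f(x_3) = 0.444444, coefficient = 4
x_4 = 1.5000, f(x_4) = 0.400000, coefficient = 1

I ≈ (0.250000/3) × 6.130159 = 0.510847
Exact value: 0.510826
Error: 0.000021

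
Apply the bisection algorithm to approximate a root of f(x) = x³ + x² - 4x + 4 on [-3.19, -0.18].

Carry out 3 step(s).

f(x) = x³ + x² - 4x + 4
Initial interval: [-3.19, -0.18]

Iteration 1:
  c_1 = (-3.190000 + (-0.180000))/2 = -1.685000
  f(c_1) = f(-1.685000) = 8.795131
  f(a) × f(c) < 0, new interval: [-3.190000, -1.685000]
Iteration 2:
  c_2 = (-3.190000 + (-1.685000))/2 = -2.437500
  f(c_2) = f(-2.437500) = 5.209229
  f(a) × f(c) < 0, new interval: [-3.190000, -2.437500]
Iteration 3:
  c_3 = (-3.190000 + (-2.437500))/2 = -2.813750
  f(c_3) = f(-2.813750) = 0.895198
  f(a) × f(c) < 0, new interval: [-3.190000, -2.813750]

After 3 iteration(s), the approximation is c_3 = -2.813750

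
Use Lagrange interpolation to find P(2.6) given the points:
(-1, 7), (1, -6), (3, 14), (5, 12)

Lagrange interpolation formula:
P(x) = Σ yᵢ × Lᵢ(x)
where Lᵢ(x) = Π_{j≠i} (x - xⱼ)/(xᵢ - xⱼ)

L_0(2.6) = (2.6 - 1)/(-1 - 1) × (2.6 - 3)/(-1 - 3) × (2.6 - 5)/(-1 - 5) = -0.032000
L_1(2.6) = (2.6 - (-1))/(1 - (-1)) × (2.6 - 3)/(1 - 3) × (2.6 - 5)/(1 - 5) = 0.216000
L_2(2.6) = (2.6 - (-1))/(3 - (-1)) × (2.6 - 1)/(3 - 1) × (2.6 - 5)/(3 - 5) = 0.864000
L_3(2.6) = (2.6 - (-1))/(5 - (-1)) × (2.6 - 1)/(5 - 1) × (2.6 - 3)/(5 - 3) = -0.048000

P(2.6) = 7×L_0(2.6) + (-6)×L_1(2.6) + 14×L_2(2.6) + 12×L_3(2.6)
P(2.6) = 10.000000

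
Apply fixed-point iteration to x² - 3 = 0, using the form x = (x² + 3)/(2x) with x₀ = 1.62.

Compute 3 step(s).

Equation: x² - 3 = 0
Fixed-point form: x = (x² + 3)/(2x)
x₀ = 1.62

x_1 = g(1.620000) = 1.735926
x_2 = g(1.735926) = 1.732055
x_3 = g(1.732055) = 1.732051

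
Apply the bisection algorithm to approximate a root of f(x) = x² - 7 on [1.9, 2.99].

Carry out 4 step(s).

f(x) = x² - 7
Initial interval: [1.9, 2.99]

Iteration 1:
  c_1 = (1.900000 + 2.990000)/2 = 2.445000
  f(c_1) = f(2.445000) = -1.021975
  f(a) × f(c) ≥ 0, new interval: [2.445000, 2.990000]
Iteration 2:
  c_2 = (2.445000 + 2.990000)/2 = 2.717500
  f(c_2) = f(2.717500) = 0.384806
  f(a) × f(c) < 0, new interval: [2.445000, 2.717500]
Iteration 3:
  c_3 = (2.445000 + 2.717500)/2 = 2.581250
  f(c_3) = f(2.581250) = -0.337148
  f(a) × f(c) ≥ 0, new interval: [2.581250, 2.717500]
Iteration 4:
  c_4 = (2.581250 + 2.717500)/2 = 2.649375
  f(c_4) = f(2.649375) = 0.019188
  f(a) × f(c) < 0, new interval: [2.581250, 2.649375]

After 4 iteration(s), the approximation is c_4 = 2.649375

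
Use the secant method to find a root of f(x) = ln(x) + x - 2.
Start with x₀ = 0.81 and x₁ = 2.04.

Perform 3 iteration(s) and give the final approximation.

f(x) = ln(x) + x - 2
x₀ = 0.81, x₁ = 2.04

Secant formula: x_{n+1} = x_n - f(x_n)(x_n - x_{n-1})/(f(x_n) - f(x_{n-1}))

Iteration 1:
  f(0.810000) = -1.400721
  f(2.040000) = 0.752950
  x_2 = 2.040000 - 0.752950×(2.040000 - 0.810000)/(0.752950 - (-1.400721))
       = 1.609977
Iteration 2:
  f(2.040000) = 0.752950
  f(1.609977) = 0.086197
  x_3 = 1.609977 - 0.086197×(1.609977 - 2.040000)/(0.086197 - 0.752950)
       = 1.554384
Iteration 3:
  f(1.609977) = 0.086197
  f(1.554384) = -0.004536
  x_4 = 1.554384 - (-0.004536)×(1.554384 - 1.609977)/(-0.004536 - 0.086197)
       = 1.557164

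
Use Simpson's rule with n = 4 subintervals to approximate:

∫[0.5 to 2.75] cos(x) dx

f(x) = cos(x)
a = 0.5, b = 2.75, n = 4
h = (b - a)/n = 0.562500

Simpson's rule: (h/3)[f(x₀) + 4f(x₁) + 2f(x₂) + ... + f(xₙ)]

x_0 = 0.5000, f(x_0) = 0.877583, coefficient = 1
x_1 = 1.0625, f(x_1) = 0.486690, coefficient = 4
x_2 = 1.6250, f(x_2) = -0.054177, coefficient = 2
x_3 = 2.1875, f(x_3) = -0.578349, coefficient = 4
x_4 = 2.7500, f(x_4) = -0.924302, coefficient = 1

I ≈ (0.562500/3) × -0.521712 = -0.097821
Exact value: -0.097765
Error: 0.000056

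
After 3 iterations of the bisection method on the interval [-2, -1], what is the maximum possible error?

Bisection error bound: |error| ≤ (b-a)/2^n
|error| ≤ (-1 - (-2))/2^3 = 1/2^3
|error| ≤ 0.1250000000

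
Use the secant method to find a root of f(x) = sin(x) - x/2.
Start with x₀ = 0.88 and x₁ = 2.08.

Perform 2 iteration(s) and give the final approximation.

f(x) = sin(x) - x/2
x₀ = 0.88, x₁ = 2.08

Secant formula: x_{n+1} = x_n - f(x_n)(x_n - x_{n-1})/(f(x_n) - f(x_{n-1}))

Iteration 1:
  f(0.880000) = 0.330739
  f(2.080000) = -0.166867
  x_2 = 2.080000 - (-0.166867)×(2.080000 - 0.880000)/(-0.166867 - 0.330739)
       = 1.677592
Iteration 2:
  f(2.080000) = -0.166867
  f(1.677592) = 0.155507
  x_3 = 1.677592 - 0.155507×(1.677592 - 2.080000)/(0.155507 - (-0.166867))
       = 1.871706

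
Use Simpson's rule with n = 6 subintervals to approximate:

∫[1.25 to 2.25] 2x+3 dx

f(x) = 2x+3
a = 1.25, b = 2.25, n = 6
h = (b - a)/n = 0.166667

Simpson's rule: (h/3)[f(x₀) + 4f(x₁) + 2f(x₂) + ... + f(xₙ)]

x_0 = 1.2500, f(x_0) = 5.500000, coefficient = 1
x_1 = 1.4167, f(x_1) = 5.833333, coefficient = 4
x_2 = 1.5833, f(x_2) = 6.166667, coefficient = 2
x_3 = 1.7500, f(x_3) = 6.500000, coefficient = 4
x_4 = 1.9167, f(x_4) = 6.833333, coefficient = 2
x_5 = 2.0833, f(x_5) = 7.166667, coefficient = 4
x_6 = 2.2500, f(x_6) = 7.500000, coefficient = 1

I ≈ (0.166667/3) × 117.000000 = 6.500000
Exact value: 6.500000
Error: 0.000000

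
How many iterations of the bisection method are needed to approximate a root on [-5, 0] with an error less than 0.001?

We need (b-a)/2^n ≤ 0.001
(0 - (-5))/2^n ≤ 0.001
5/2^n ≤ 0.001
2^n ≥ 5000
n ≥ log₂(5000) = 12.29
n ≥ 13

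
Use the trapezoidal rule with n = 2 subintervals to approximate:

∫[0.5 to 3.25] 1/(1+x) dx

f(x) = 1/(1+x)
a = 0.5, b = 3.25, n = 2
h = (b - a)/n = 1.375000

Trapezoidal rule: (h/2)[f(x₀) + 2f(x₁) + 2f(x₂) + ... + f(xₙ)]

x_0 = 0.5000, f(x_0) = 0.666667, coefficient = 1
x_1 = 1.8750, f(x_1) = 0.347826, coefficient = 2
x_2 = 3.2500, f(x_2) = 0.235294, coefficient = 1

I ≈ (1.375000/2) × 1.597613 = 1.098359
Exact value: 1.041454
Error: 0.056905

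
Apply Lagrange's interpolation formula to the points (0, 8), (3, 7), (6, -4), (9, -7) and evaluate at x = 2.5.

Lagrange interpolation formula:
P(x) = Σ yᵢ × Lᵢ(x)
where Lᵢ(x) = Π_{j≠i} (x - xⱼ)/(xᵢ - xⱼ)

L_0(2.5) = (2.5 - 3)/(0 - 3) × (2.5 - 6)/(0 - 6) × (2.5 - 9)/(0 - 9) = 0.070216
L_1(2.5) = (2.5 - 0)/(3 - 0) × (2.5 - 6)/(3 - 6) × (2.5 - 9)/(3 - 9) = 1.053241
L_2(2.5) = (2.5 - 0)/(6 - 0) × (2.5 - 3)/(6 - 3) × (2.5 - 9)/(6 - 9) = -0.150463
L_3(2.5) = (2.5 - 0)/(9 - 0) × (2.5 - 3)/(9 - 3) × (2.5 - 6)/(9 - 6) = 0.027006

P(2.5) = 8×L_0(2.5) + 7×L_1(2.5) + (-4)×L_2(2.5) + (-7)×L_3(2.5)
P(2.5) = 8.347222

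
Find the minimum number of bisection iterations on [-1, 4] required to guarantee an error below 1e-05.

We need (b-a)/2^n ≤ 1e-05
(4 - (-1))/2^n ≤ 1e-05
5/2^n ≤ 1e-05
2^n ≥ 500000
n ≥ log₂(500000) = 18.93
n ≥ 19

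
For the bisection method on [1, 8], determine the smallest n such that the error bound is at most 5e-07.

We need (b-a)/2^n ≤ 5e-07
(8 - 1)/2^n ≤ 5e-07
7/2^n ≤ 5e-07
2^n ≥ 14000000
n ≥ log₂(14000000) = 23.74
n ≥ 24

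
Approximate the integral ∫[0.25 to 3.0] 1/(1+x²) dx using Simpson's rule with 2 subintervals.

f(x) = 1/(1+x²)
a = 0.25, b = 3.0, n = 2
h = (b - a)/n = 1.375000

Simpson's rule: (h/3)[f(x₀) + 4f(x₁) + 2f(x₂) + ... + f(xₙ)]

x_0 = 0.2500, f(x_0) = 0.941176, coefficient = 1
x_1 = 1.6250, f(x_1) = 0.274678, coefficient = 4
x_2 = 3.0000, f(x_2) = 0.100000, coefficient = 1

I ≈ (1.375000/3) × 2.139889 = 0.980782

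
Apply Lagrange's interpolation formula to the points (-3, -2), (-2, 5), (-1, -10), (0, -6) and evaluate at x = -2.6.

Lagrange interpolation formula:
P(x) = Σ yᵢ × Lᵢ(x)
where Lᵢ(x) = Π_{j≠i} (x - xⱼ)/(xᵢ - xⱼ)

L_0(-2.6) = (-2.6 - (-2))/(-3 - (-2)) × (-2.6 - (-1))/(-3 - (-1)) × (-2.6 - 0)/(-3 - 0) = 0.416000
L_1(-2.6) = (-2.6 - (-3))/(-2 - (-3)) × (-2.6 - (-1))/(-2 - (-1)) × (-2.6 - 0)/(-2 - 0) = 0.832000
L_2(-2.6) = (-2.6 - (-3))/(-1 - (-3)) × (-2.6 - (-2))/(-1 - (-2)) × (-2.6 - 0)/(-1 - 0) = -0.312000
L_3(-2.6) = (-2.6 - (-3))/(0 - (-3)) × (-2.6 - (-2))/(0 - (-2)) × (-2.6 - (-1))/(0 - (-1)) = 0.064000

P(-2.6) = (-2)×L_0(-2.6) + 5×L_1(-2.6) + (-10)×L_2(-2.6) + (-6)×L_3(-2.6)
P(-2.6) = 6.064000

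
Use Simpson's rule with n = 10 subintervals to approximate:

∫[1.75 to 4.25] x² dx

f(x) = x²
a = 1.75, b = 4.25, n = 10
h = (b - a)/n = 0.250000

Simpson's rule: (h/3)[f(x₀) + 4f(x₁) + 2f(x₂) + ... + f(xₙ)]

x_0 = 1.7500, f(x_0) = 3.062500, coefficient = 1
x_1 = 2.0000, f(x_1) = 4.000000, coefficient = 4
x_2 = 2.2500, f(x_2) = 5.062500, coefficient = 2
x_3 = 2.5000, f(x_3) = 6.250000, coefficient = 4
x_4 = 2.7500, f(x_4) = 7.562500, coefficient = 2
x_5 = 3.0000, f(x_5) = 9.000000, coefficient = 4
x_6 = 3.2500, f(x_6) = 10.562500, coefficient = 2
x_7 = 3.5000, f(x_7) = 12.250000, coefficient = 4
x_8 = 3.7500, f(x_8) = 14.062500, coefficient = 2
x_9 = 4.0000, f(x_9) = 16.000000, coefficient = 4
x_10 = 4.2500, f(x_10) = 18.062500, coefficient = 1

I ≈ (0.250000/3) × 285.625000 = 23.802083
Exact value: 23.802083
Error: 0.000000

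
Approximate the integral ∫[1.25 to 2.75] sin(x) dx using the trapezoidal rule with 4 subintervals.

f(x) = sin(x)
a = 1.25, b = 2.75, n = 4
h = (b - a)/n = 0.375000

Trapezoidal rule: (h/2)[f(x₀) + 2f(x₁) + 2f(x₂) + ... + f(xₙ)]

x_0 = 1.2500, f(x_0) = 0.948985, coefficient = 1
x_1 = 1.6250, f(x_1) = 0.998531, coefficient = 2
x_2 = 2.0000, f(x_2) = 0.909297, coefficient = 2
x_3 = 2.3750, f(x_3) = 0.693685, coefficient = 2
x_4 = 2.7500, f(x_4) = 0.381661, coefficient = 1

I ≈ (0.375000/2) × 6.533673 = 1.225064
Exact value: 1.239625
Error: 0.014561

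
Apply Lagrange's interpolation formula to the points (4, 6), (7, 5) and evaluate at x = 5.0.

Lagrange interpolation formula:
P(x) = Σ yᵢ × Lᵢ(x)
where Lᵢ(x) = Π_{j≠i} (x - xⱼ)/(xᵢ - xⱼ)

L_0(5.0) = (5.0 - 7)/(4 - 7) = 0.666667
L_1(5.0) = (5.0 - 4)/(7 - 4) = 0.333333

P(5.0) = 6×L_0(5.0) + 5×L_1(5.0)
P(5.0) = 5.666667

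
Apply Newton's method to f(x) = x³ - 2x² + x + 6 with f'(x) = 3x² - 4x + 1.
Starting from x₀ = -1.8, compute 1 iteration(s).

f(x) = x³ - 2x² + x + 6
f'(x) = 3x² - 4x + 1
x₀ = -1.8

Newton-Raphson formula: x_{n+1} = x_n - f(x_n)/f'(x_n)

Iteration 1:
  f(-1.800000) = -8.112000
  f'(-1.800000) = 17.920000
  x_1 = -1.800000 - (-8.112000)/17.920000 = -1.347321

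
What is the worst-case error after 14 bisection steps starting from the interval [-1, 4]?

Bisection error bound: |error| ≤ (b-a)/2^n
|error| ≤ (4 - (-1))/2^14 = 5/2^14
|error| ≤ 0.0003051758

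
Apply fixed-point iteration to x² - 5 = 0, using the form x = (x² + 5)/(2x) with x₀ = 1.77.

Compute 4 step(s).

Equation: x² - 5 = 0
Fixed-point form: x = (x² + 5)/(2x)
x₀ = 1.77

x_1 = g(1.770000) = 2.297429
x_2 = g(2.297429) = 2.236887
x_3 = g(2.236887) = 2.236068
x_4 = g(2.236068) = 2.236068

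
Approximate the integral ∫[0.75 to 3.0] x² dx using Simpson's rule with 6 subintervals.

f(x) = x²
a = 0.75, b = 3.0, n = 6
h = (b - a)/n = 0.375000

Simpson's rule: (h/3)[f(x₀) + 4f(x₁) + 2f(x₂) + ... + f(xₙ)]

x_0 = 0.7500, f(x_0) = 0.562500, coefficient = 1
x_1 = 1.1250, f(x_1) = 1.265625, coefficient = 4
x_2 = 1.5000, f(x_2) = 2.250000, coefficient = 2
x_3 = 1.8750, f(x_3) = 3.515625, coefficient = 4
x_4 = 2.2500, f(x_4) = 5.062500, coefficient = 2
x_5 = 2.6250, f(x_5) = 6.890625, coefficient = 4
x_6 = 3.0000, f(x_6) = 9.000000, coefficient = 1

I ≈ (0.375000/3) × 70.875000 = 8.859375
Exact value: 8.859375
Error: 0.000000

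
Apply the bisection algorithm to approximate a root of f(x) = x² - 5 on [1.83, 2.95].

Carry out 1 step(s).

f(x) = x² - 5
Initial interval: [1.83, 2.95]

Iteration 1:
  c_1 = (1.830000 + 2.950000)/2 = 2.390000
  f(c_1) = f(2.390000) = 0.712100
  f(a) × f(c) < 0, new interval: [1.830000, 2.390000]

After 1 iteration(s), the approximation is c_1 = 2.390000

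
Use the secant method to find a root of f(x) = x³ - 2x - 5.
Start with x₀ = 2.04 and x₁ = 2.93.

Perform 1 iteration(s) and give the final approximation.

f(x) = x³ - 2x - 5
x₀ = 2.04, x₁ = 2.93

Secant formula: x_{n+1} = x_n - f(x_n)(x_n - x_{n-1})/(f(x_n) - f(x_{n-1}))

Iteration 1:
  f(2.040000) = -0.590336
  f(2.930000) = 14.293757
  x_2 = 2.930000 - 14.293757×(2.930000 - 2.040000)/(14.293757 - (-0.590336))
       = 2.075299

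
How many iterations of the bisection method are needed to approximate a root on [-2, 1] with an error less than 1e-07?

We need (b-a)/2^n ≤ 1e-07
(1 - (-2))/2^n ≤ 1e-07
3/2^n ≤ 1e-07
2^n ≥ 30000000
n ≥ log₂(30000000) = 24.84
n ≥ 25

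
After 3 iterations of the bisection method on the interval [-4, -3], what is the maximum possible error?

Bisection error bound: |error| ≤ (b-a)/2^n
|error| ≤ (-3 - (-4))/2^3 = 1/2^3
|error| ≤ 0.1250000000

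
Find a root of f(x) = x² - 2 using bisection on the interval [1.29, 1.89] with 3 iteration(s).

f(x) = x² - 2
Initial interval: [1.29, 1.89]

Iteration 1:
  c_1 = (1.290000 + 1.890000)/2 = 1.590000
  f(c_1) = f(1.590000) = 0.528100
  f(a) × f(c) < 0, new interval: [1.290000, 1.590000]
Iteration 2:
  c_2 = (1.290000 + 1.590000)/2 = 1.440000
  f(c_2) = f(1.440000) = 0.073600
  f(a) × f(c) < 0, new interval: [1.290000, 1.440000]
Iteration 3:
  c_3 = (1.290000 + 1.440000)/2 = 1.365000
  f(c_3) = f(1.365000) = -0.136775
  f(a) × f(c) ≥ 0, new interval: [1.365000, 1.440000]

After 3 iteration(s), the approximation is c_3 = 1.365000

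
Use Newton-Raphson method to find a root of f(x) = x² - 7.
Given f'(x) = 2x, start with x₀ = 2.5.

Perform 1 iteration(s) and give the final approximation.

f(x) = x² - 7
f'(x) = 2x
x₀ = 2.5

Newton-Raphson formula: x_{n+1} = x_n - f(x_n)/f'(x_n)

Iteration 1:
  f(2.500000) = -0.750000
  f'(2.500000) = 5.000000
  x_1 = 2.500000 - (-0.750000)/5.000000 = 2.650000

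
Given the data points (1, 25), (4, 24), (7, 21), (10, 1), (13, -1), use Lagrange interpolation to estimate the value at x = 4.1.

Lagrange interpolation formula:
P(x) = Σ yᵢ × Lᵢ(x)
where Lᵢ(x) = Π_{j≠i} (x - xⱼ)/(xᵢ - xⱼ)

L_0(4.1) = (4.1 - 4)/(1 - 4) × (4.1 - 7)/(1 - 7) × (4.1 - 10)/(1 - 10) × (4.1 - 13)/(1 - 13) = -0.007833
L_1(4.1) = (4.1 - 1)/(4 - 1) × (4.1 - 7)/(4 - 7) × (4.1 - 10)/(4 - 10) × (4.1 - 13)/(4 - 13) = 0.971327
L_2(4.1) = (4.1 - 1)/(7 - 1) × (4.1 - 4)/(7 - 4) × (4.1 - 10)/(7 - 10) × (4.1 - 13)/(7 - 13) = 0.050241
L_3(4.1) = (4.1 - 1)/(10 - 1) × (4.1 - 4)/(10 - 4) × (4.1 - 7)/(10 - 7) × (4.1 - 13)/(10 - 13) = -0.016463
L_4(4.1) = (4.1 - 1)/(13 - 1) × (4.1 - 4)/(13 - 4) × (4.1 - 7)/(13 - 7) × (4.1 - 10)/(13 - 10) = 0.002728

P(4.1) = 25×L_0(4.1) + 24×L_1(4.1) + 21×L_2(4.1) + 1×L_3(4.1) + (-1)×L_4(4.1)
P(4.1) = 24.151885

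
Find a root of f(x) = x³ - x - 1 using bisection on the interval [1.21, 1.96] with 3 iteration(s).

f(x) = x³ - x - 1
Initial interval: [1.21, 1.96]

Iteration 1:
  c_1 = (1.210000 + 1.960000)/2 = 1.585000
  f(c_1) = f(1.585000) = 1.396877
  f(a) × f(c) < 0, new interval: [1.210000, 1.585000]
Iteration 2:
  c_2 = (1.210000 + 1.585000)/2 = 1.397500
  f(c_2) = f(1.397500) = 0.331826
  f(a) × f(c) < 0, new interval: [1.210000, 1.397500]
Iteration 3:
  c_3 = (1.210000 + 1.397500)/2 = 1.303750
  f(c_3) = f(1.303750) = -0.087683
  f(a) × f(c) ≥ 0, new interval: [1.303750, 1.397500]

After 3 iteration(s), the approximation is c_3 = 1.303750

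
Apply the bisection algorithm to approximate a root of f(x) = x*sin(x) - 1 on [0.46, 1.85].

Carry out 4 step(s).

f(x) = x*sin(x) - 1
Initial interval: [0.46, 1.85]

Iteration 1:
  c_1 = (0.460000 + 1.850000)/2 = 1.155000
  f(c_1) = f(1.155000) = 0.056588
  f(a) × f(c) < 0, new interval: [0.460000, 1.155000]
Iteration 2:
  c_2 = (0.460000 + 1.155000)/2 = 0.807500
  f(c_2) = f(0.807500) = -0.416532
  f(a) × f(c) ≥ 0, new interval: [0.807500, 1.155000]
Iteration 3:
  c_3 = (0.807500 + 1.155000)/2 = 0.981250
  f(c_3) = f(0.981250) = -0.184392
  f(a) × f(c) ≥ 0, new interval: [0.981250, 1.155000]
Iteration 4:
  c_4 = (0.981250 + 1.155000)/2 = 1.068125
  f(c_4) = f(1.068125) = -0.064003
  f(a) × f(c) ≥ 0, new interval: [1.068125, 1.155000]

After 4 iteration(s), the approximation is c_4 = 1.068125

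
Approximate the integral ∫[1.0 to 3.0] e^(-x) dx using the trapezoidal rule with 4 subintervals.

f(x) = e^(-x)
a = 1.0, b = 3.0, n = 4
h = (b - a)/n = 0.500000

Trapezoidal rule: (h/2)[f(x₀) + 2f(x₁) + 2f(x₂) + ... + f(xₙ)]

x_0 = 1.0000, f(x_0) = 0.367879, coefficient = 1
x_1 = 1.5000, f(x_1) = 0.223130, coefficient = 2
x_2 = 2.0000, f(x_2) = 0.135335, coefficient = 2
x_3 = 2.5000, f(x_3) = 0.082085, coefficient = 2
x_4 = 3.0000, f(x_4) = 0.049787, coefficient = 1

I ≈ (0.500000/2) × 1.298767 = 0.324692
Exact value: 0.318092
Error: 0.006599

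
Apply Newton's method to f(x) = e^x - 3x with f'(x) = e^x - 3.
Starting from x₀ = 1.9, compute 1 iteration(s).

f(x) = e^x - 3x
f'(x) = e^x - 3
x₀ = 1.9

Newton-Raphson formula: x_{n+1} = x_n - f(x_n)/f'(x_n)

Iteration 1:
  f(1.900000) = 0.985894
  f'(1.900000) = 3.685894
  x_1 = 1.900000 - 0.985894/3.685894 = 1.632522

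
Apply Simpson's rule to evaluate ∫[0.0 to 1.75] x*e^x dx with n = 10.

f(x) = x*e^x
a = 0.0, b = 1.75, n = 10
h = (b - a)/n = 0.175000

Simpson's rule: (h/3)[f(x₀) + 4f(x₁) + 2f(x₂) + ... + f(xₙ)]

x_0 = 0.0000, f(x_0) = 0.000000, coefficient = 1
x_1 = 0.1750, f(x_1) = 0.208468, coefficient = 4
x_2 = 0.3500, f(x_2) = 0.496674, coefficient = 2
x_3 = 0.5250, f(x_3) = 0.887491, coefficient = 4
x_4 = 0.7000, f(x_4) = 1.409627, coefficient = 2
x_5 = 0.8750, f(x_5) = 2.099016, coefficient = 4
x_6 = 1.0500, f(x_6) = 3.000534, coefficient = 2
x_7 = 1.2250, f(x_7) = 4.170103, coefficient = 4
x_8 = 1.4000, f(x_8) = 5.677280, coefficient = 2
x_9 = 1.5750, f(x_9) = 7.608418, coefficient = 4
x_10 = 1.7500, f(x_10) = 10.070555, coefficient = 1

I ≈ (0.175000/3) × 91.132768 = 5.316078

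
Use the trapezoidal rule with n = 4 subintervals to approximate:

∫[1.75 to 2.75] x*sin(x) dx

f(x) = x*sin(x)
a = 1.75, b = 2.75, n = 4
h = (b - a)/n = 0.250000

Trapezoidal rule: (h/2)[f(x₀) + 2f(x₁) + 2f(x₂) + ... + f(xₙ)]

x_0 = 1.7500, f(x_0) = 1.721975, coefficient = 1
x_1 = 2.0000, f(x_1) = 1.818595, coefficient = 2
x_2 = 2.2500, f(x_2) = 1.750665, coefficient = 2
x_3 = 2.5000, f(x_3) = 1.496180, coefficient = 2
x_4 = 2.7500, f(x_4) = 1.049568, coefficient = 1

I ≈ (0.250000/2) × 12.902423 = 1.612803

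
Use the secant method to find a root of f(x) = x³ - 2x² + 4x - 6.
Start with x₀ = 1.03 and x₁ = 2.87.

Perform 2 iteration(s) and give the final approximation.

f(x) = x³ - 2x² + 4x - 6
x₀ = 1.03, x₁ = 2.87

Secant formula: x_{n+1} = x_n - f(x_n)(x_n - x_{n-1})/(f(x_n) - f(x_{n-1}))

Iteration 1:
  f(1.030000) = -2.909073
  f(2.870000) = 12.646103
  x_2 = 2.870000 - 12.646103×(2.870000 - 1.030000)/(12.646103 - (-2.909073))
       = 1.374110
Iteration 2:
  f(2.870000) = 12.646103
  f(1.374110) = -1.685351
  x_3 = 1.374110 - (-1.685351)×(1.374110 - 2.870000)/(-1.685351 - 12.646103)
       = 1.550024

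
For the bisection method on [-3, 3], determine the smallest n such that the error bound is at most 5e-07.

We need (b-a)/2^n ≤ 5e-07
(3 - (-3))/2^n ≤ 5e-07
6/2^n ≤ 5e-07
2^n ≥ 12000000
n ≥ log₂(12000000) = 23.52
n ≥ 24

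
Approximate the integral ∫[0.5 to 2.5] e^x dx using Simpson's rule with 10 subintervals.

f(x) = e^x
a = 0.5, b = 2.5, n = 10
h = (b - a)/n = 0.200000

Simpson's rule: (h/3)[f(x₀) + 4f(x₁) + 2f(x₂) + ... + f(xₙ)]

x_0 = 0.5000, f(x_0) = 1.648721, coefficient = 1
x_1 = 0.7000, f(x_1) = 2.013753, coefficient = 4
x_2 = 0.9000, f(x_2) = 2.459603, coefficient = 2
x_3 = 1.1000, f(x_3) = 3.004166, coefficient = 4
x_4 = 1.3000, f(x_4) = 3.669297, coefficient = 2
x_5 = 1.5000, f(x_5) = 4.481689, coefficient = 4
x_6 = 1.7000, f(x_6) = 5.473947, coefficient = 2
x_7 = 1.9000, f(x_7) = 6.685894, coefficient = 4
x_8 = 2.1000, f(x_8) = 8.166170, coefficient = 2
x_9 = 2.3000, f(x_9) = 9.974182, coefficient = 4
x_10 = 2.5000, f(x_10) = 12.182494, coefficient = 1

I ≈ (0.200000/3) × 158.007988 = 10.533866
Exact value: 10.533773
Error: 0.000093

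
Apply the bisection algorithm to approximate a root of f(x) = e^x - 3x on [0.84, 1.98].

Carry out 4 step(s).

f(x) = e^x - 3x
Initial interval: [0.84, 1.98]

Iteration 1:
  c_1 = (0.840000 + 1.980000)/2 = 1.410000
  f(c_1) = f(1.410000) = -0.134045
  f(a) × f(c) ≥ 0, new interval: [1.410000, 1.980000]
Iteration 2:
  c_2 = (1.410000 + 1.980000)/2 = 1.695000
  f(c_2) = f(1.695000) = 0.361646
  f(a) × f(c) < 0, new interval: [1.410000, 1.695000]
Iteration 3:
  c_3 = (1.410000 + 1.695000)/2 = 1.552500
  f(c_3) = f(1.552500) = 0.065764
  f(a) × f(c) < 0, new interval: [1.410000, 1.552500]
Iteration 4:
  c_4 = (1.410000 + 1.552500)/2 = 1.481250
  f(c_4) = f(1.481250) = -0.045310
  f(a) × f(c) ≥ 0, new interval: [1.481250, 1.552500]

After 4 iteration(s), the approximation is c_4 = 1.481250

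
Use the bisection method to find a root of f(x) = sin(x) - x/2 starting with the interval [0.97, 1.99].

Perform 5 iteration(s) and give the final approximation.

f(x) = sin(x) - x/2
Initial interval: [0.97, 1.99]

Iteration 1:
  c_1 = (0.970000 + 1.990000)/2 = 1.480000
  f(c_1) = f(1.480000) = 0.255881
  f(a) × f(c) ≥ 0, new interval: [1.480000, 1.990000]
Iteration 2:
  c_2 = (1.480000 + 1.990000)/2 = 1.735000
  f(c_2) = f(1.735000) = 0.119049
  f(a) × f(c) ≥ 0, new interval: [1.735000, 1.990000]
Iteration 3:
  c_3 = (1.735000 + 1.990000)/2 = 1.862500
  f(c_3) = f(1.862500) = 0.026505
  f(a) × f(c) ≥ 0, new interval: [1.862500, 1.990000]
Iteration 4:
  c_4 = (1.862500 + 1.990000)/2 = 1.926250
  f(c_4) = f(1.926250) = -0.025636
  f(a) × f(c) < 0, new interval: [1.862500, 1.926250]
Iteration 5:
  c_5 = (1.862500 + 1.926250)/2 = 1.894375
  f(c_5) = f(1.894375) = 0.000916
  f(a) × f(c) ≥ 0, new interval: [1.894375, 1.926250]

After 5 iteration(s), the approximation is c_5 = 1.894375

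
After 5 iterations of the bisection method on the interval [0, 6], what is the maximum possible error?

Bisection error bound: |error| ≤ (b-a)/2^n
|error| ≤ (6 - 0)/2^5 = 6/2^5
|error| ≤ 0.1875000000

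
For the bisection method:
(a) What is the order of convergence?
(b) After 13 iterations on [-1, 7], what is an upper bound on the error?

(a) Bisection has linear (order 1) convergence; the error is halved each step.

(b) Error bound = (b-a)/2^n = (7 - (-1))/2^{13}
    = 8/2^{13}

(a) 1 (linear); (b) error ≤ 9.77e-04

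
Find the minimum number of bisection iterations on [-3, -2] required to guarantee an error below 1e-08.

We need (b-a)/2^n ≤ 1e-08
(-2 - (-3))/2^n ≤ 1e-08
1/2^n ≤ 1e-08
2^n ≥ 100000000
n ≥ log₂(100000000) = 26.58
n ≥ 27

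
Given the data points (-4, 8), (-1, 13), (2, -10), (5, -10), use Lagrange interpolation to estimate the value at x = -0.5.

Lagrange interpolation formula:
P(x) = Σ yᵢ × Lᵢ(x)
where Lᵢ(x) = Π_{j≠i} (x - xⱼ)/(xᵢ - xⱼ)

L_0(-0.5) = (-0.5 - (-1))/(-4 - (-1)) × (-0.5 - 2)/(-4 - 2) × (-0.5 - 5)/(-4 - 5) = -0.042438
L_1(-0.5) = (-0.5 - (-4))/(-1 - (-4)) × (-0.5 - 2)/(-1 - 2) × (-0.5 - 5)/(-1 - 5) = 0.891204
L_2(-0.5) = (-0.5 - (-4))/(2 - (-4)) × (-0.5 - (-1))/(2 - (-1)) × (-0.5 - 5)/(2 - 5) = 0.178241
L_3(-0.5) = (-0.5 - (-4))/(5 - (-4)) × (-0.5 - (-1))/(5 - (-1)) × (-0.5 - 2)/(5 - 2) = -0.027006

P(-0.5) = 8×L_0(-0.5) + 13×L_1(-0.5) + (-10)×L_2(-0.5) + (-10)×L_3(-0.5)
P(-0.5) = 9.733796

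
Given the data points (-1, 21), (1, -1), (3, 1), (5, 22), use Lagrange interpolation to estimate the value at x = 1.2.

Lagrange interpolation formula:
P(x) = Σ yᵢ × Lᵢ(x)
where Lᵢ(x) = Π_{j≠i} (x - xⱼ)/(xᵢ - xⱼ)

L_0(1.2) = (1.2 - 1)/(-1 - 1) × (1.2 - 3)/(-1 - 3) × (1.2 - 5)/(-1 - 5) = -0.028500
L_1(1.2) = (1.2 - (-1))/(1 - (-1)) × (1.2 - 3)/(1 - 3) × (1.2 - 5)/(1 - 5) = 0.940500
L_2(1.2) = (1.2 - (-1))/(3 - (-1)) × (1.2 - 1)/(3 - 1) × (1.2 - 5)/(3 - 5) = 0.104500
L_3(1.2) = (1.2 - (-1))/(5 - (-1)) × (1.2 - 1)/(5 - 1) × (1.2 - 3)/(5 - 3) = -0.016500

P(1.2) = 21×L_0(1.2) + (-1)×L_1(1.2) + 1×L_2(1.2) + 22×L_3(1.2)
P(1.2) = -1.797500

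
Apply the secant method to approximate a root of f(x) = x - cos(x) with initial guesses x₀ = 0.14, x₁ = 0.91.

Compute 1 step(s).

f(x) = x - cos(x)
x₀ = 0.14, x₁ = 0.91

Secant formula: x_{n+1} = x_n - f(x_n)(x_n - x_{n-1})/(f(x_n) - f(x_{n-1}))

Iteration 1:
  f(0.140000) = -0.850216
  f(0.910000) = 0.296254
  x_2 = 0.910000 - 0.296254×(0.910000 - 0.140000)/(0.296254 - (-0.850216))
       = 0.711028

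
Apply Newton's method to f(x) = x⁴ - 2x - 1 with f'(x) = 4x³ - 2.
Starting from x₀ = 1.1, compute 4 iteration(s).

f(x) = x⁴ - 2x - 1
f'(x) = 4x³ - 2
x₀ = 1.1

Newton-Raphson formula: x_{n+1} = x_n - f(x_n)/f'(x_n)

Iteration 1:
  f(1.100000) = -1.735900
  f'(1.100000) = 3.324000
  x_1 = 1.100000 - (-1.735900)/3.324000 = 1.622232
Iteration 2:
  f(1.622232) = 2.681051
  f'(1.622232) = 15.076509
  x_2 = 1.622232 - 2.681051/15.076509 = 1.444403
Iteration 3:
  f(1.444403) = 0.463837
  f'(1.444403) = 10.053820
  x_3 = 1.444403 - 0.463837/10.053820 = 1.398267
Iteration 4:
  f(1.398267) = 0.026081
  f'(1.398267) = 8.935293
  x_4 = 1.398267 - 0.026081/8.935293 = 1.395348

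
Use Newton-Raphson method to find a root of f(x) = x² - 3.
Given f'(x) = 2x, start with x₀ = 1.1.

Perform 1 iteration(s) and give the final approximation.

f(x) = x² - 3
f'(x) = 2x
x₀ = 1.1

Newton-Raphson formula: x_{n+1} = x_n - f(x_n)/f'(x_n)

Iteration 1:
  f(1.100000) = -1.790000
  f'(1.100000) = 2.200000
  x_1 = 1.100000 - (-1.790000)/2.200000 = 1.913636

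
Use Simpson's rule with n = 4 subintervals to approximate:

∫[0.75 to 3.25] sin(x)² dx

f(x) = sin(x)²
a = 0.75, b = 3.25, n = 4
h = (b - a)/n = 0.625000

Simpson's rule: (h/3)[f(x₀) + 4f(x₁) + 2f(x₂) + ... + f(xₙ)]

x_0 = 0.7500, f(x_0) = 0.464631, coefficient = 1
x_1 = 1.3750, f(x_1) = 0.962151, coefficient = 4
x_2 = 2.0000, f(x_2) = 0.826822, coefficient = 2
x_3 = 2.6250, f(x_3) = 0.243957, coefficient = 4
x_4 = 3.2500, f(x_4) = 0.011706, coefficient = 1

I ≈ (0.625000/3) × 6.954415 = 1.448836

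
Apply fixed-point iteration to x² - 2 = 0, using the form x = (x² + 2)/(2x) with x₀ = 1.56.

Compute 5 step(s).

Equation: x² - 2 = 0
Fixed-point form: x = (x² + 2)/(2x)
x₀ = 1.56

x_1 = g(1.560000) = 1.421026
x_2 = g(1.421026) = 1.414230
x_3 = g(1.414230) = 1.414214
x_4 = g(1.414214) = 1.414214
x_5 = g(1.414214) = 1.414214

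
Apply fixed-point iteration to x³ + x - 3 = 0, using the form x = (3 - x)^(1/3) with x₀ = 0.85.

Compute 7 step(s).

Equation: x³ + x - 3 = 0
Fixed-point form: x = (3 - x)^(1/3)
x₀ = 0.85

x_1 = g(0.850000) = 1.290663
x_2 = g(1.290663) = 1.195664
x_3 = g(1.195664) = 1.217416
x_4 = g(1.217416) = 1.212504
x_5 = g(1.212504) = 1.213617
x_6 = g(1.213617) = 1.213365
x_7 = g(1.213365) = 1.213422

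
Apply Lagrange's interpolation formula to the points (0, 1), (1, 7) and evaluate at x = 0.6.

Lagrange interpolation formula:
P(x) = Σ yᵢ × Lᵢ(x)
where Lᵢ(x) = Π_{j≠i} (x - xⱼ)/(xᵢ - xⱼ)

L_0(0.6) = (0.6 - 1)/(0 - 1) = 0.400000
L_1(0.6) = (0.6 - 0)/(1 - 0) = 0.600000

P(0.6) = 1×L_0(0.6) + 7×L_1(0.6)
P(0.6) = 4.600000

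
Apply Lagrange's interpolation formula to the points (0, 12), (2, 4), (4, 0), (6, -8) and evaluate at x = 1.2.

Lagrange interpolation formula:
P(x) = Σ yᵢ × Lᵢ(x)
where Lᵢ(x) = Π_{j≠i} (x - xⱼ)/(xᵢ - xⱼ)

L_0(1.2) = (1.2 - 2)/(0 - 2) × (1.2 - 4)/(0 - 4) × (1.2 - 6)/(0 - 6) = 0.224000
L_1(1.2) = (1.2 - 0)/(2 - 0) × (1.2 - 4)/(2 - 4) × (1.2 - 6)/(2 - 6) = 1.008000
L_2(1.2) = (1.2 - 0)/(4 - 0) × (1.2 - 2)/(4 - 2) × (1.2 - 6)/(4 - 6) = -0.288000
L_3(1.2) = (1.2 - 0)/(6 - 0) × (1.2 - 2)/(6 - 2) × (1.2 - 4)/(6 - 4) = 0.056000

P(1.2) = 12×L_0(1.2) + 4×L_1(1.2) + 0×L_2(1.2) + (-8)×L_3(1.2)
P(1.2) = 6.272000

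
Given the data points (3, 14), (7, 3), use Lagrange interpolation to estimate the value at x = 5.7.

Lagrange interpolation formula:
P(x) = Σ yᵢ × Lᵢ(x)
where Lᵢ(x) = Π_{j≠i} (x - xⱼ)/(xᵢ - xⱼ)

L_0(5.7) = (5.7 - 7)/(3 - 7) = 0.325000
L_1(5.7) = (5.7 - 3)/(7 - 3) = 0.675000

P(5.7) = 14×L_0(5.7) + 3×L_1(5.7)
P(5.7) = 6.575000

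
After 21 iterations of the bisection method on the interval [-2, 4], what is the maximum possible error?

Bisection error bound: |error| ≤ (b-a)/2^n
|error| ≤ (4 - (-2))/2^21 = 6/2^21
|error| ≤ 0.0000028610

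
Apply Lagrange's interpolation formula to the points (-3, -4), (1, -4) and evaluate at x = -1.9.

Lagrange interpolation formula:
P(x) = Σ yᵢ × Lᵢ(x)
where Lᵢ(x) = Π_{j≠i} (x - xⱼ)/(xᵢ - xⱼ)

L_0(-1.9) = (-1.9 - 1)/(-3 - 1) = 0.725000
L_1(-1.9) = (-1.9 - (-3))/(1 - (-3)) = 0.275000

P(-1.9) = (-4)×L_0(-1.9) + (-4)×L_1(-1.9)
P(-1.9) = -4.000000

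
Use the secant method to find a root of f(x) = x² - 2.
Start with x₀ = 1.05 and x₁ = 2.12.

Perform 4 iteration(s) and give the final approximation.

f(x) = x² - 2
x₀ = 1.05, x₁ = 2.12

Secant formula: x_{n+1} = x_n - f(x_n)(x_n - x_{n-1})/(f(x_n) - f(x_{n-1}))

Iteration 1:
  f(1.050000) = -0.897500
  f(2.120000) = 2.494400
  x_2 = 2.120000 - 2.494400×(2.120000 - 1.050000)/(2.494400 - (-0.897500))
       = 1.333123
Iteration 2:
  f(2.120000) = 2.494400
  f(1.333123) = -0.222783
  x_3 = 1.333123 - (-0.222783)×(1.333123 - 2.120000)/(-0.222783 - 2.494400)
       = 1.397639
Iteration 3:
  f(1.333123) = -0.222783
  f(1.397639) = -0.046604
  x_4 = 1.397639 - (-0.046604)×(1.397639 - 1.333123)/(-0.046604 - (-0.222783))
       = 1.414706
Iteration 4:
  f(1.397639) = -0.046604
  f(1.414706) = 0.001392
  x_5 = 1.414706 - 0.001392×(1.414706 - 1.397639)/(0.001392 - (-0.046604))
       = 1.414211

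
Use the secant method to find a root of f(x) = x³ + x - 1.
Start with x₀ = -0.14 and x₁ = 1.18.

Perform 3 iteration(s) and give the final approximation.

f(x) = x³ + x - 1
x₀ = -0.14, x₁ = 1.18

Secant formula: x_{n+1} = x_n - f(x_n)(x_n - x_{n-1})/(f(x_n) - f(x_{n-1}))

Iteration 1:
  f(-0.140000) = -1.142744
  f(1.180000) = 1.823032
  x_2 = 1.180000 - 1.823032×(1.180000 - (-0.140000))/(1.823032 - (-1.142744))
       = 0.368610
Iteration 2:
  f(1.180000) = 1.823032
  f(0.368610) = -0.581306
  x_3 = 0.368610 - (-0.581306)×(0.368610 - 1.180000)/(-0.581306 - 1.823032)
       = 0.564783
Iteration 3:
  f(0.368610) = -0.581306
  f(0.564783) = -0.255063
  x_4 = 0.564783 - (-0.255063)×(0.564783 - 0.368610)/(-0.255063 - (-0.581306))
       = 0.718155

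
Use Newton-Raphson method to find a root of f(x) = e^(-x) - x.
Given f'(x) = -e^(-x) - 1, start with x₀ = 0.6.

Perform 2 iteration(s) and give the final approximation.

f(x) = e^(-x) - x
f'(x) = -e^(-x) - 1
x₀ = 0.6

Newton-Raphson formula: x_{n+1} = x_n - f(x_n)/f'(x_n)

Iteration 1:
  f(0.600000) = -0.051188
  f'(0.600000) = -1.548812
  x_1 = 0.600000 - (-0.051188)/(-1.548812) = 0.566950
Iteration 2:
  f(0.566950) = 0.000303
  f'(0.566950) = -1.567253
  x_2 = 0.566950 - 0.000303/(-1.567253) = 0.567143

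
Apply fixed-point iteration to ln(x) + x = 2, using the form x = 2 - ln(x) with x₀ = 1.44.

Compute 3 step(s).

Equation: ln(x) + x = 2
Fixed-point form: x = 2 - ln(x)
x₀ = 1.44

x_1 = g(1.440000) = 1.635357
x_2 = g(1.635357) = 1.508139
x_3 = g(1.508139) = 1.589124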